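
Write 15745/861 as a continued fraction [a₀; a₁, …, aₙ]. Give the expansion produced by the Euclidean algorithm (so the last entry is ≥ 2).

[18; 3, 2, 17, 7]

15745 = 18*861 + 247
861 = 3*247 + 120
247 = 2*120 + 7
120 = 17*7 + 1
7 = 7*1 + 0  (stop)
So 15745/861 = [18; 3, 2, 17, 7].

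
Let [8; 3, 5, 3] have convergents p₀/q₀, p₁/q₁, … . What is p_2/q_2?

Using pₖ = aₖpₖ₋₁ + pₖ₋₂, qₖ = aₖqₖ₋₁ + qₖ₋₂ (with p₋₁=1, p₋₂=0, q₋₁=0, q₋₂=1):
  k=0: a=8, p=8, q=1
  k=1: a=3, p=25, q=3
  k=2: a=5, p=133, q=16

133/16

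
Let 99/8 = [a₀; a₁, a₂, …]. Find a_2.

1

99 = 12·8 + 3   →  a_0 = 12
8 = 2·3 + 2   →  a_1 = 2
3 = 1·2 + 1   →  a_2 = 1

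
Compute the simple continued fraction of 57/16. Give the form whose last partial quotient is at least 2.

57 = 3×16 + 9
16 = 1×9 + 7
9 = 1×7 + 2
7 = 3×2 + 1
2 = 2×1 + 0  (stop)
So 57/16 = [3; 1, 1, 3, 2].

[3; 1, 1, 3, 2]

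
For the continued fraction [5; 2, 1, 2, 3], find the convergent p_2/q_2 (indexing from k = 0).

Using pₖ = aₖpₖ₋₁ + pₖ₋₂, qₖ = aₖqₖ₋₁ + qₖ₋₂ (with p₋₁=1, p₋₂=0, q₋₁=0, q₋₂=1):
  k=0: a=5, p=5, q=1
  k=1: a=2, p=11, q=2
  k=2: a=1, p=16, q=3

16/3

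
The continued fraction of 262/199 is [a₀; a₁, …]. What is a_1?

262 = 1·199 + 63   →  a_0 = 1
199 = 3·63 + 10   →  a_1 = 3

3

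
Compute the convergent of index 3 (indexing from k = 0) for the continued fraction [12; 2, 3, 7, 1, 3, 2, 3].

634/51

Using pₖ = aₖpₖ₋₁ + pₖ₋₂, qₖ = aₖqₖ₋₁ + qₖ₋₂ (with p₋₁=1, p₋₂=0, q₋₁=0, q₋₂=1):
  k=0: a=12, p=12, q=1
  k=1: a=2, p=25, q=2
  k=2: a=3, p=87, q=7
  k=3: a=7, p=634, q=51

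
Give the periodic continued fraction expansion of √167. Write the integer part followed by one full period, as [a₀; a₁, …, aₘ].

[12; 1, 11, 1, 24]

a₀ = ⌊√167⌋ = 12.
With m₀=0, d₀=1 and mₖ₊₁ = dₖaₖ − mₖ, dₖ₊₁ = (n − mₖ₊₁²)/dₖ, aₖ₊₁ = ⌊(a₀+mₖ₊₁)/dₖ₊₁⌋:
  k=1: m=12, d=23, a=1
  k=2: m=11, d=2, a=11
  k=3: m=11, d=23, a=1
  k=4: m=12, d=1, a=24
d=1 and a=2a₀=24 at k=4, so the next step gives (m, d) = (12, 23) again — its k=1 value — and the period has length 4.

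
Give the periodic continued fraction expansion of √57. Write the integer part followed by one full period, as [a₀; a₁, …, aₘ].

[7; 1, 1, 4, 1, 1, 14]

a₀ = ⌊√57⌋ = 7.
With m₀=0, d₀=1 and mₖ₊₁ = dₖaₖ − mₖ, dₖ₊₁ = (n − mₖ₊₁²)/dₖ, aₖ₊₁ = ⌊(a₀+mₖ₊₁)/dₖ₊₁⌋:
  k=1: m=7, d=8, a=1
  k=2: m=1, d=7, a=1
  k=3: m=6, d=3, a=4
  k=4: m=6, d=7, a=1
  k=5: m=1, d=8, a=1
  k=6: m=7, d=1, a=14
d=1 and a=2a₀=14 at k=6, so the next step gives (m, d) = (7, 8) again — its k=1 value — and the period has length 6.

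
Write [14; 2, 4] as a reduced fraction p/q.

130/9

Using pₖ = aₖpₖ₋₁ + pₖ₋₂ and qₖ = aₖqₖ₋₁ + qₖ₋₂:
  k=0: a=14, p=14, q=1
  k=1: a=2, p=29, q=2
  k=2: a=4, p=130, q=9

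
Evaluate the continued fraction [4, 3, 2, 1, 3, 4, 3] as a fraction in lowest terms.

2196/511

Using pₖ = aₖpₖ₋₁ + pₖ₋₂ and qₖ = aₖqₖ₋₁ + qₖ₋₂:
  k=0: a=4, p=4, q=1
  k=1: a=3, p=13, q=3
  k=2: a=2, p=30, q=7
  k=3: a=1, p=43, q=10
  k=4: a=3, p=159, q=37
  k=5: a=4, p=679, q=158
  k=6: a=3, p=2196, q=511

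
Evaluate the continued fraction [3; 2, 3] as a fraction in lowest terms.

Fold from the inside: start with 3/1.
  2 + 1/3 = 7/3
  3 + 3/7 = 24/7

24/7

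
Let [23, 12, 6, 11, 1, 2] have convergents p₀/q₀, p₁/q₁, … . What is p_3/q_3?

18812/815

Using pₖ = aₖpₖ₋₁ + pₖ₋₂, qₖ = aₖqₖ₋₁ + qₖ₋₂ (with p₋₁=1, p₋₂=0, q₋₁=0, q₋₂=1):
  k=0: a=23, p=23, q=1
  k=1: a=12, p=277, q=12
  k=2: a=6, p=1685, q=73
  k=3: a=11, p=18812, q=815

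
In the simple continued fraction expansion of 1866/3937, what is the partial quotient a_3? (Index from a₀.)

1866 = 0·3937 + 1866   →  a_0 = 0
3937 = 2·1866 + 205   →  a_1 = 2
1866 = 9·205 + 21   →  a_2 = 9
205 = 9·21 + 16   →  a_3 = 9

9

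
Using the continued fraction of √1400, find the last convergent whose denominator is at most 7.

√1400 = [37; 2, 2, 2, 74, …] (period length 4).
Convergents:
  p_0/q_0 = 37/1
  p_1/q_1 = 75/2
  p_2/q_2 = 187/5
  p_3/q_3 = 449/12
q_2 = 5 ≤ 7 < 12 = q_3, so the answer is 187/5.

187/5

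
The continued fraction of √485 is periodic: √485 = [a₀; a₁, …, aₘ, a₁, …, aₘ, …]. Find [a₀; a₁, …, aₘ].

a₀ = ⌊√485⌋ = 22.
With m₀=0, d₀=1 and mₖ₊₁ = dₖaₖ − mₖ, dₖ₊₁ = (n − mₖ₊₁²)/dₖ, aₖ₊₁ = ⌊(a₀+mₖ₊₁)/dₖ₊₁⌋:
  k=1: m=22, d=1, a=44
d=1 and a=2a₀=44 at k=1, so the next step gives (m, d) = (22, 1) again — its k=1 value — and the period has length 1.

[22; 44]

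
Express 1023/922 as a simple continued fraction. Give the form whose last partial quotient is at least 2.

[1; 9, 7, 1, 3, 3]

1023 = 1·922 + 101
922 = 9·101 + 13
101 = 7·13 + 10
13 = 1·10 + 3
10 = 3·3 + 1
3 = 3·1 + 0  (stop)
So 1023/922 = [1; 9, 7, 1, 3, 3].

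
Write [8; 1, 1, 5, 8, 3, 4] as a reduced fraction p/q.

Using pₖ = aₖpₖ₋₁ + pₖ₋₂ and qₖ = aₖqₖ₋₁ + qₖ₋₂:
  k=0: a=8, p=8, q=1
  k=1: a=1, p=9, q=1
  k=2: a=1, p=17, q=2
  k=3: a=5, p=94, q=11
  k=4: a=8, p=769, q=90
  k=5: a=3, p=2401, q=281
  k=6: a=4, p=10373, q=1214

10373/1214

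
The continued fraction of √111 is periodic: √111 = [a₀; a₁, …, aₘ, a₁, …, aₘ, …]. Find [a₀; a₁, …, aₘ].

[10; 1, 1, 6, 1, 1, 20]

a₀ = ⌊√111⌋ = 10.
With m₀=0, d₀=1 and mₖ₊₁ = dₖaₖ − mₖ, dₖ₊₁ = (n − mₖ₊₁²)/dₖ, aₖ₊₁ = ⌊(a₀+mₖ₊₁)/dₖ₊₁⌋:
  k=1: m=10, d=11, a=1
  k=2: m=1, d=10, a=1
  k=3: m=9, d=3, a=6
  k=4: m=9, d=10, a=1
  k=5: m=1, d=11, a=1
  k=6: m=10, d=1, a=20
d=1 and a=2a₀=20 at k=6, so the next step gives (m, d) = (10, 11) again — its k=1 value — and the period has length 6.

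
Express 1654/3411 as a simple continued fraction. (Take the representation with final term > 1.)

[0; 2, 16, 17, 6]

1654 = 0·3411 + 1654
3411 = 2·1654 + 103
1654 = 16·103 + 6
103 = 17·6 + 1
6 = 6·1 + 0  (stop)
So 1654/3411 = [0; 2, 16, 17, 6].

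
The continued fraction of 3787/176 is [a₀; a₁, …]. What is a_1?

3787 = 21·176 + 91   →  a_0 = 21
176 = 1·91 + 85   →  a_1 = 1

1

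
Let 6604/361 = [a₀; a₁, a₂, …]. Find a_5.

6604 = 18·361 + 106   →  a_0 = 18
361 = 3·106 + 43   →  a_1 = 3
106 = 2·43 + 20   →  a_2 = 2
43 = 2·20 + 3   →  a_3 = 2
20 = 6·3 + 2   →  a_4 = 6
3 = 1·2 + 1   →  a_5 = 1

1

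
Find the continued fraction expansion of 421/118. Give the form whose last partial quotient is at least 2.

[3; 1, 1, 3, 5, 3]

421 = 3×118 + 67
118 = 1×67 + 51
67 = 1×51 + 16
51 = 3×16 + 3
16 = 5×3 + 1
3 = 3×1 + 0  (stop)
So 421/118 = [3; 1, 1, 3, 5, 3].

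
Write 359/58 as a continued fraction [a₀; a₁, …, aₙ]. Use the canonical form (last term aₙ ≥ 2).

[6; 5, 3, 1, 2]

359 = 6*58 + 11
58 = 5*11 + 3
11 = 3*3 + 2
3 = 1*2 + 1
2 = 2*1 + 0  (stop)
So 359/58 = [6; 5, 3, 1, 2].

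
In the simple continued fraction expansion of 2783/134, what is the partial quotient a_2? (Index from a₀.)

3

2783 = 20·134 + 103   →  a_0 = 20
134 = 1·103 + 31   →  a_1 = 1
103 = 3·31 + 10   →  a_2 = 3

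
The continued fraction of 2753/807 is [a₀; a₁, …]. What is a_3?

3

2753 = 3·807 + 332   →  a_0 = 3
807 = 2·332 + 143   →  a_1 = 2
332 = 2·143 + 46   →  a_2 = 2
143 = 3·46 + 5   →  a_3 = 3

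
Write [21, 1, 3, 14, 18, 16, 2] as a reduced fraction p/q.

Fold from the inside: start with 2/1.
  16 + 1/2 = 33/2
  18 + 2/33 = 596/33
  14 + 33/596 = 8377/596
  3 + 596/8377 = 25727/8377
  1 + 8377/25727 = 34104/25727
  21 + 25727/34104 = 741911/34104

741911/34104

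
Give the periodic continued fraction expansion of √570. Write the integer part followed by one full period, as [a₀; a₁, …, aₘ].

a₀ = ⌊√570⌋ = 23.
With m₀=0, d₀=1 and mₖ₊₁ = dₖaₖ − mₖ, dₖ₊₁ = (n − mₖ₊₁²)/dₖ, aₖ₊₁ = ⌊(a₀+mₖ₊₁)/dₖ₊₁⌋:
  k=1: m=23, d=41, a=1
  k=2: m=18, d=6, a=6
  k=3: m=18, d=41, a=1
  k=4: m=23, d=1, a=46
d=1 and a=2a₀=46 at k=4, so the next step gives (m, d) = (23, 41) again — its k=1 value — and the period has length 4.

[23; 1, 6, 1, 46]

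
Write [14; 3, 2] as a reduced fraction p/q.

100/7

Using pₖ = aₖpₖ₋₁ + pₖ₋₂ and qₖ = aₖqₖ₋₁ + qₖ₋₂:
  k=0: a=14, p=14, q=1
  k=1: a=3, p=43, q=3
  k=2: a=2, p=100, q=7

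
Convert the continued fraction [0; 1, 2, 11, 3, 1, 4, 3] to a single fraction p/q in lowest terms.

Using pₖ = aₖpₖ₋₁ + pₖ₋₂ and qₖ = aₖqₖ₋₁ + qₖ₋₂:
  k=0: a=0, p=0, q=1
  k=1: a=1, p=1, q=1
  k=2: a=2, p=2, q=3
  k=3: a=11, p=23, q=34
  k=4: a=3, p=71, q=105
  k=5: a=1, p=94, q=139
  k=6: a=4, p=447, q=661
  k=7: a=3, p=1435, q=2122

1435/2122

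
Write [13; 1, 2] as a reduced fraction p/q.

Using pₖ = aₖpₖ₋₁ + pₖ₋₂ and qₖ = aₖqₖ₋₁ + qₖ₋₂:
  k=0: a=13, p=13, q=1
  k=1: a=1, p=14, q=1
  k=2: a=2, p=41, q=3

41/3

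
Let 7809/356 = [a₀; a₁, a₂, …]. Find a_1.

7809 = 21·356 + 333   →  a_0 = 21
356 = 1·333 + 23   →  a_1 = 1

1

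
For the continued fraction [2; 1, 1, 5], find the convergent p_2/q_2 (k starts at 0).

5/2

Using pₖ = aₖpₖ₋₁ + pₖ₋₂, qₖ = aₖqₖ₋₁ + qₖ₋₂ (with p₋₁=1, p₋₂=0, q₋₁=0, q₋₂=1):
  k=0: a=2, p=2, q=1
  k=1: a=1, p=3, q=1
  k=2: a=1, p=5, q=2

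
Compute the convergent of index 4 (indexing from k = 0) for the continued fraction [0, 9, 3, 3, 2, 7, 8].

Using pₖ = aₖpₖ₋₁ + pₖ₋₂, qₖ = aₖqₖ₋₁ + qₖ₋₂ (with p₋₁=1, p₋₂=0, q₋₁=0, q₋₂=1):
  k=0: a=0, p=0, q=1
  k=1: a=9, p=1, q=9
  k=2: a=3, p=3, q=28
  k=3: a=3, p=10, q=93
  k=4: a=2, p=23, q=214

23/214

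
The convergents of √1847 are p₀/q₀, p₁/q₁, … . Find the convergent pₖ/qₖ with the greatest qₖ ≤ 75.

1848/43

√1847 = [42; 1, 41, 1, 84, …] (period length 4).
Convergents:
  p_0/q_0 = 42/1
  p_1/q_1 = 43/1
  p_2/q_2 = 1805/42
  p_3/q_3 = 1848/43
  p_4/q_4 = 157037/3654
q_3 = 43 ≤ 75 < 3654 = q_4, so the answer is 1848/43.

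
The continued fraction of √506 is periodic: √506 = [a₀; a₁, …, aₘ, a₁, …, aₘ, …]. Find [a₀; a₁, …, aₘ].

a₀ = ⌊√506⌋ = 22.
With m₀=0, d₀=1 and mₖ₊₁ = dₖaₖ − mₖ, dₖ₊₁ = (n − mₖ₊₁²)/dₖ, aₖ₊₁ = ⌊(a₀+mₖ₊₁)/dₖ₊₁⌋:
  k=1: m=22, d=22, a=2
  k=2: m=22, d=1, a=44
d=1 and a=2a₀=44 at k=2, so the next step gives (m, d) = (22, 22) again — its k=1 value — and the period has length 2.

[22; 2, 44]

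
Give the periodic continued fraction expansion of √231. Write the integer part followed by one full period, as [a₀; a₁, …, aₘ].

a₀ = ⌊√231⌋ = 15.
With m₀=0, d₀=1 and mₖ₊₁ = dₖaₖ − mₖ, dₖ₊₁ = (n − mₖ₊₁²)/dₖ, aₖ₊₁ = ⌊(a₀+mₖ₊₁)/dₖ₊₁⌋:
  k=1: m=15, d=6, a=5
  k=2: m=15, d=1, a=30
d=1 and a=2a₀=30 at k=2, so the next step gives (m, d) = (15, 6) again — its k=1 value — and the period has length 2.

[15; 5, 30]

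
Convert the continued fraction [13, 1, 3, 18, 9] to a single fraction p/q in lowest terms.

9091/661

Fold from the inside: start with 9/1.
  18 + 1/9 = 163/9
  3 + 9/163 = 498/163
  1 + 163/498 = 661/498
  13 + 498/661 = 9091/661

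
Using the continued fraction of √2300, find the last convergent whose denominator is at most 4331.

√2300 = [47; 1, 22, 1, 94, …] (period length 4).
Convergents:
  p_0/q_0 = 47/1
  p_1/q_1 = 48/1
  p_2/q_2 = 1103/23
  p_3/q_3 = 1151/24
  p_4/q_4 = 109297/2279
  p_5/q_5 = 110448/2303
  p_6/q_6 = 2539153/52945
q_5 = 2303 ≤ 4331 < 52945 = q_6, so the answer is 110448/2303.

110448/2303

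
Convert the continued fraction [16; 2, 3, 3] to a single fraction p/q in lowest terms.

Fold from the inside: start with 3/1.
  3 + 1/3 = 10/3
  2 + 3/10 = 23/10
  16 + 10/23 = 378/23

378/23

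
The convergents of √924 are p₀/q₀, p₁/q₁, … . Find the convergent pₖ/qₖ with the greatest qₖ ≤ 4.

√924 = [30; 2, 1, 1, 14, 1, 1, 2, 60, …] (period length 8).
Convergents:
  p_0/q_0 = 30/1
  p_1/q_1 = 61/2
  p_2/q_2 = 91/3
  p_3/q_3 = 152/5
q_2 = 3 ≤ 4 < 5 = q_3, so the answer is 91/3.

91/3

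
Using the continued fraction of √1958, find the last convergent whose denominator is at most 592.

15620/353

√1958 = [44; 4, 88, …] (period length 2).
Convergents:
  p_0/q_0 = 44/1
  p_1/q_1 = 177/4
  p_2/q_2 = 15620/353
  p_3/q_3 = 62657/1416
q_2 = 353 ≤ 592 < 1416 = q_3, so the answer is 15620/353.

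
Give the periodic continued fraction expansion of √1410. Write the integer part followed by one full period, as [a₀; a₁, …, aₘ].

a₀ = ⌊√1410⌋ = 37.
With m₀=0, d₀=1 and mₖ₊₁ = dₖaₖ − mₖ, dₖ₊₁ = (n − mₖ₊₁²)/dₖ, aₖ₊₁ = ⌊(a₀+mₖ₊₁)/dₖ₊₁⌋:
  k=1: m=37, d=41, a=1
  k=2: m=4, d=34, a=1
  k=3: m=30, d=15, a=4
  k=4: m=30, d=34, a=1
  k=5: m=4, d=41, a=1
  k=6: m=37, d=1, a=74
d=1 and a=2a₀=74 at k=6, so the next step gives (m, d) = (37, 41) again — its k=1 value — and the period has length 6.

[37; 1, 1, 4, 1, 1, 74]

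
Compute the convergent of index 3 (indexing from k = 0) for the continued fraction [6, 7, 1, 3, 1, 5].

Using pₖ = aₖpₖ₋₁ + pₖ₋₂, qₖ = aₖqₖ₋₁ + qₖ₋₂ (with p₋₁=1, p₋₂=0, q₋₁=0, q₋₂=1):
  k=0: a=6, p=6, q=1
  k=1: a=7, p=43, q=7
  k=2: a=1, p=49, q=8
  k=3: a=3, p=190, q=31

190/31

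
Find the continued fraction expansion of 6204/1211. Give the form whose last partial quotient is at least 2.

6204 = 5·1211 + 149
1211 = 8·149 + 19
149 = 7·19 + 16
19 = 1·16 + 3
16 = 5·3 + 1
3 = 3·1 + 0  (stop)
So 6204/1211 = [5; 8, 7, 1, 5, 3].

[5; 8, 7, 1, 5, 3]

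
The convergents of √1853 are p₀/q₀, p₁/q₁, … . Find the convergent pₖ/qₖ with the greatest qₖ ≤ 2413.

39818/925

√1853 = [43; 21, 1, 1, 21, 86, …] (period length 5).
Convergents:
  p_0/q_0 = 43/1
  p_1/q_1 = 904/21
  p_2/q_2 = 947/22
  p_3/q_3 = 1851/43
  p_4/q_4 = 39818/925
  p_5/q_5 = 3426199/79593
q_4 = 925 ≤ 2413 < 79593 = q_5, so the answer is 39818/925.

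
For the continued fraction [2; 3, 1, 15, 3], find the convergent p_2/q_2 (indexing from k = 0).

Using pₖ = aₖpₖ₋₁ + pₖ₋₂, qₖ = aₖqₖ₋₁ + qₖ₋₂ (with p₋₁=1, p₋₂=0, q₋₁=0, q₋₂=1):
  k=0: a=2, p=2, q=1
  k=1: a=3, p=7, q=3
  k=2: a=1, p=9, q=4

9/4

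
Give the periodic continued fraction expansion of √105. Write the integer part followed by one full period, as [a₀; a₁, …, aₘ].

a₀ = ⌊√105⌋ = 10.
With m₀=0, d₀=1 and mₖ₊₁ = dₖaₖ − mₖ, dₖ₊₁ = (n − mₖ₊₁²)/dₖ, aₖ₊₁ = ⌊(a₀+mₖ₊₁)/dₖ₊₁⌋:
  k=1: m=10, d=5, a=4
  k=2: m=10, d=1, a=20
d=1 and a=2a₀=20 at k=2, so the next step gives (m, d) = (10, 5) again — its k=1 value — and the period has length 2.

[10; 4, 20]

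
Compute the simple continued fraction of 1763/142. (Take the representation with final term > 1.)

[12; 2, 2, 2, 5, 2]

1763 = 12·142 + 59
142 = 2·59 + 24
59 = 2·24 + 11
24 = 2·11 + 2
11 = 5·2 + 1
2 = 2·1 + 0  (stop)
So 1763/142 = [12; 2, 2, 2, 5, 2].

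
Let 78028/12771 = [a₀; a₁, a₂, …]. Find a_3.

78028 = 6·12771 + 1402   →  a_0 = 6
12771 = 9·1402 + 153   →  a_1 = 9
1402 = 9·153 + 25   →  a_2 = 9
153 = 6·25 + 3   →  a_3 = 6

6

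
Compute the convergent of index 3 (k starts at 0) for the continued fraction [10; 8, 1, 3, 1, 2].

354/35

Using pₖ = aₖpₖ₋₁ + pₖ₋₂, qₖ = aₖqₖ₋₁ + qₖ₋₂ (with p₋₁=1, p₋₂=0, q₋₁=0, q₋₂=1):
  k=0: a=10, p=10, q=1
  k=1: a=8, p=81, q=8
  k=2: a=1, p=91, q=9
  k=3: a=3, p=354, q=35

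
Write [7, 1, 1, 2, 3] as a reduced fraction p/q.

Fold from the inside: start with 3/1.
  2 + 1/3 = 7/3
  1 + 3/7 = 10/7
  1 + 7/10 = 17/10
  7 + 10/17 = 129/17

129/17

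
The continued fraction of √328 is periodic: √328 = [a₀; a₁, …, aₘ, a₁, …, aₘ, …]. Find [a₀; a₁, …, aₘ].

[18; 9, 36]

a₀ = ⌊√328⌋ = 18.
With m₀=0, d₀=1 and mₖ₊₁ = dₖaₖ − mₖ, dₖ₊₁ = (n − mₖ₊₁²)/dₖ, aₖ₊₁ = ⌊(a₀+mₖ₊₁)/dₖ₊₁⌋:
  k=1: m=18, d=4, a=9
  k=2: m=18, d=1, a=36
d=1 and a=2a₀=36 at k=2, so the next step gives (m, d) = (18, 4) again — its k=1 value — and the period has length 2.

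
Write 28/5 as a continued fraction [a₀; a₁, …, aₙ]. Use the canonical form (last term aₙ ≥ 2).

[5; 1, 1, 2]

28 = 5×5 + 3
5 = 1×3 + 2
3 = 1×2 + 1
2 = 2×1 + 0  (stop)
So 28/5 = [5; 1, 1, 2].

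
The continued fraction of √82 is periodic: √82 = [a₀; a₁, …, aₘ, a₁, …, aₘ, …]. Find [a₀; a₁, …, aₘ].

[9; 18]

a₀ = ⌊√82⌋ = 9.
With m₀=0, d₀=1 and mₖ₊₁ = dₖaₖ − mₖ, dₖ₊₁ = (n − mₖ₊₁²)/dₖ, aₖ₊₁ = ⌊(a₀+mₖ₊₁)/dₖ₊₁⌋:
  k=1: m=9, d=1, a=18
d=1 and a=2a₀=18 at k=1, so the next step gives (m, d) = (9, 1) again — its k=1 value — and the period has length 1.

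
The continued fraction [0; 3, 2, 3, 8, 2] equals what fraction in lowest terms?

Using pₖ = aₖpₖ₋₁ + pₖ₋₂ and qₖ = aₖqₖ₋₁ + qₖ₋₂:
  k=0: a=0, p=0, q=1
  k=1: a=3, p=1, q=3
  k=2: a=2, p=2, q=7
  k=3: a=3, p=7, q=24
  k=4: a=8, p=58, q=199
  k=5: a=2, p=123, q=422

123/422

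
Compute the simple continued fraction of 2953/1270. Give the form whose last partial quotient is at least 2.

2953 = 2×1270 + 413
1270 = 3×413 + 31
413 = 13×31 + 10
31 = 3×10 + 1
10 = 10×1 + 0  (stop)
So 2953/1270 = [2; 3, 13, 3, 10].

[2; 3, 13, 3, 10]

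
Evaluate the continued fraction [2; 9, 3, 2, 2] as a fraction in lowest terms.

333/158

Fold from the inside: start with 2/1.
  2 + 1/2 = 5/2
  3 + 2/5 = 17/5
  9 + 5/17 = 158/17
  2 + 17/158 = 333/158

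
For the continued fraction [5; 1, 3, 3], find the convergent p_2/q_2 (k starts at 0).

23/4

Using pₖ = aₖpₖ₋₁ + pₖ₋₂, qₖ = aₖqₖ₋₁ + qₖ₋₂ (with p₋₁=1, p₋₂=0, q₋₁=0, q₋₂=1):
  k=0: a=5, p=5, q=1
  k=1: a=1, p=6, q=1
  k=2: a=3, p=23, q=4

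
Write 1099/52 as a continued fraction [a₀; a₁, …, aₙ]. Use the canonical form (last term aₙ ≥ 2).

[21; 7, 2, 3]

1099 = 21×52 + 7
52 = 7×7 + 3
7 = 2×3 + 1
3 = 3×1 + 0  (stop)
So 1099/52 = [21; 7, 2, 3].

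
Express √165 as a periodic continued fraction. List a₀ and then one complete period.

[12; 1, 5, 2, 5, 1, 24]

a₀ = ⌊√165⌋ = 12.
With m₀=0, d₀=1 and mₖ₊₁ = dₖaₖ − mₖ, dₖ₊₁ = (n − mₖ₊₁²)/dₖ, aₖ₊₁ = ⌊(a₀+mₖ₊₁)/dₖ₊₁⌋:
  k=1: m=12, d=21, a=1
  k=2: m=9, d=4, a=5
  k=3: m=11, d=11, a=2
  k=4: m=11, d=4, a=5
  k=5: m=9, d=21, a=1
  k=6: m=12, d=1, a=24
d=1 and a=2a₀=24 at k=6, so the next step gives (m, d) = (12, 21) again — its k=1 value — and the period has length 6.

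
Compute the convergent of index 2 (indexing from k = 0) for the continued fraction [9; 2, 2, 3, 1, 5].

47/5

Using pₖ = aₖpₖ₋₁ + pₖ₋₂, qₖ = aₖqₖ₋₁ + qₖ₋₂ (with p₋₁=1, p₋₂=0, q₋₁=0, q₋₂=1):
  k=0: a=9, p=9, q=1
  k=1: a=2, p=19, q=2
  k=2: a=2, p=47, q=5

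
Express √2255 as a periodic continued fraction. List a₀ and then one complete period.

a₀ = ⌊√2255⌋ = 47.
With m₀=0, d₀=1 and mₖ₊₁ = dₖaₖ − mₖ, dₖ₊₁ = (n − mₖ₊₁²)/dₖ, aₖ₊₁ = ⌊(a₀+mₖ₊₁)/dₖ₊₁⌋:
  k=1: m=47, d=46, a=2
  k=2: m=45, d=5, a=18
  k=3: m=45, d=46, a=2
  k=4: m=47, d=1, a=94
d=1 and a=2a₀=94 at k=4, so the next step gives (m, d) = (47, 46) again — its k=1 value — and the period has length 4.

[47; 2, 18, 2, 94]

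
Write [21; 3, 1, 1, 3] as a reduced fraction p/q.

Fold from the inside: start with 3/1.
  1 + 1/3 = 4/3
  1 + 3/4 = 7/4
  3 + 4/7 = 25/7
  21 + 7/25 = 532/25

532/25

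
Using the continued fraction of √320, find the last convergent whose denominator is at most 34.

161/9

√320 = [17; 1, 7, 1, 34, …] (period length 4).
Convergents:
  p_0/q_0 = 17/1
  p_1/q_1 = 18/1
  p_2/q_2 = 143/8
  p_3/q_3 = 161/9
  p_4/q_4 = 5617/314
q_3 = 9 ≤ 34 < 314 = q_4, so the answer is 161/9.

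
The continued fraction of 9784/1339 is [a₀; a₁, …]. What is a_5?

9784 = 7·1339 + 411   →  a_0 = 7
1339 = 3·411 + 106   →  a_1 = 3
411 = 3·106 + 93   →  a_2 = 3
106 = 1·93 + 13   →  a_3 = 1
93 = 7·13 + 2   →  a_4 = 7
13 = 6·2 + 1   →  a_5 = 6

6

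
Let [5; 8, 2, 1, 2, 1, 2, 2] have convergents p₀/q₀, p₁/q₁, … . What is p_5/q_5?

471/92

Using pₖ = aₖpₖ₋₁ + pₖ₋₂, qₖ = aₖqₖ₋₁ + qₖ₋₂ (with p₋₁=1, p₋₂=0, q₋₁=0, q₋₂=1):
  k=0: a=5, p=5, q=1
  k=1: a=8, p=41, q=8
  k=2: a=2, p=87, q=17
  k=3: a=1, p=128, q=25
  k=4: a=2, p=343, q=67
  k=5: a=1, p=471, q=92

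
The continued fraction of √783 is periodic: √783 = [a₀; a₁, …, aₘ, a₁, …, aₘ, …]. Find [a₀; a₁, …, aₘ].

a₀ = ⌊√783⌋ = 27.
With m₀=0, d₀=1 and mₖ₊₁ = dₖaₖ − mₖ, dₖ₊₁ = (n − mₖ₊₁²)/dₖ, aₖ₊₁ = ⌊(a₀+mₖ₊₁)/dₖ₊₁⌋:
  k=1: m=27, d=54, a=1
  k=2: m=27, d=1, a=54
d=1 and a=2a₀=54 at k=2, so the next step gives (m, d) = (27, 54) again — its k=1 value — and the period has length 2.

[27; 1, 54]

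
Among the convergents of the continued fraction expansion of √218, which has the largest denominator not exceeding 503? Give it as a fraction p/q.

√218 = [14; 1, 3, 3, 1, 28, …] (period length 5).
Convergents:
  p_0/q_0 = 14/1
  p_1/q_1 = 15/1
  p_2/q_2 = 59/4
  p_3/q_3 = 192/13
  p_4/q_4 = 251/17
  p_5/q_5 = 7220/489
  p_6/q_6 = 7471/506
q_5 = 489 ≤ 503 < 506 = q_6, so the answer is 7220/489.

7220/489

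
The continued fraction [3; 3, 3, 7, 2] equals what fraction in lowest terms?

Using pₖ = aₖpₖ₋₁ + pₖ₋₂ and qₖ = aₖqₖ₋₁ + qₖ₋₂:
  k=0: a=3, p=3, q=1
  k=1: a=3, p=10, q=3
  k=2: a=3, p=33, q=10
  k=3: a=7, p=241, q=73
  k=4: a=2, p=515, q=156

515/156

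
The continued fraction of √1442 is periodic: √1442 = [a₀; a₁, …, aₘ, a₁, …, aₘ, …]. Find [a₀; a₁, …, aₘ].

a₀ = ⌊√1442⌋ = 37.
With m₀=0, d₀=1 and mₖ₊₁ = dₖaₖ − mₖ, dₖ₊₁ = (n − mₖ₊₁²)/dₖ, aₖ₊₁ = ⌊(a₀+mₖ₊₁)/dₖ₊₁⌋:
  k=1: m=37, d=73, a=1
  k=2: m=36, d=2, a=36
  k=3: m=36, d=73, a=1
  k=4: m=37, d=1, a=74
d=1 and a=2a₀=74 at k=4, so the next step gives (m, d) = (37, 73) again — its k=1 value — and the period has length 4.

[37; 1, 36, 1, 74]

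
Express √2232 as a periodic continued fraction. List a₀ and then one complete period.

a₀ = ⌊√2232⌋ = 47.
With m₀=0, d₀=1 and mₖ₊₁ = dₖaₖ − mₖ, dₖ₊₁ = (n − mₖ₊₁²)/dₖ, aₖ₊₁ = ⌊(a₀+mₖ₊₁)/dₖ₊₁⌋:
  k=1: m=47, d=23, a=4
  k=2: m=45, d=9, a=10
  k=3: m=45, d=23, a=4
  k=4: m=47, d=1, a=94
d=1 and a=2a₀=94 at k=4, so the next step gives (m, d) = (47, 23) again — its k=1 value — and the period has length 4.

[47; 4, 10, 4, 94]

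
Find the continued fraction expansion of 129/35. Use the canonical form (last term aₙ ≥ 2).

[3; 1, 2, 5, 2]

129 = 3×35 + 24
35 = 1×24 + 11
24 = 2×11 + 2
11 = 5×2 + 1
2 = 2×1 + 0  (stop)
So 129/35 = [3; 1, 2, 5, 2].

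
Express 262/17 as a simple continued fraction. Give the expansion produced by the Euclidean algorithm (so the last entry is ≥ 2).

262 = 15·17 + 7
17 = 2·7 + 3
7 = 2·3 + 1
3 = 3·1 + 0  (stop)
So 262/17 = [15; 2, 2, 3].

[15; 2, 2, 3]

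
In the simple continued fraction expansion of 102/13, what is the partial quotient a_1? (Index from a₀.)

1

102 = 7·13 + 11   →  a_0 = 7
13 = 1·11 + 2   →  a_1 = 1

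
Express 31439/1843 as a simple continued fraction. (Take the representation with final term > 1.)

31439 = 17×1843 + 108
1843 = 17×108 + 7
108 = 15×7 + 3
7 = 2×3 + 1
3 = 3×1 + 0  (stop)
So 31439/1843 = [17; 17, 15, 2, 3].

[17; 17, 15, 2, 3]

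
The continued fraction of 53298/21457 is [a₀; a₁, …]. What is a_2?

53298 = 2·21457 + 10384   →  a_0 = 2
21457 = 2·10384 + 689   →  a_1 = 2
10384 = 15·689 + 49   →  a_2 = 15

15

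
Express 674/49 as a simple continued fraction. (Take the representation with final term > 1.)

674 = 13×49 + 37
49 = 1×37 + 12
37 = 3×12 + 1
12 = 12×1 + 0  (stop)
So 674/49 = [13; 1, 3, 12].

[13; 1, 3, 12]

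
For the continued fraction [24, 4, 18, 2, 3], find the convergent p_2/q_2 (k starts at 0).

1770/73

Using pₖ = aₖpₖ₋₁ + pₖ₋₂, qₖ = aₖqₖ₋₁ + qₖ₋₂ (with p₋₁=1, p₋₂=0, q₋₁=0, q₋₂=1):
  k=0: a=24, p=24, q=1
  k=1: a=4, p=97, q=4
  k=2: a=18, p=1770, q=73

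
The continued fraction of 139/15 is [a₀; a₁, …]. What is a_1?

139 = 9·15 + 4   →  a_0 = 9
15 = 3·4 + 3   →  a_1 = 3

3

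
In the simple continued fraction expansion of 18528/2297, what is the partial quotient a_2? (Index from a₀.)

18528 = 8·2297 + 152   →  a_0 = 8
2297 = 15·152 + 17   →  a_1 = 15
152 = 8·17 + 16   →  a_2 = 8

8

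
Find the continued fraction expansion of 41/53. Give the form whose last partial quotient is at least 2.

[0; 1, 3, 2, 2, 2]

41 = 0×53 + 41
53 = 1×41 + 12
41 = 3×12 + 5
12 = 2×5 + 2
5 = 2×2 + 1
2 = 2×1 + 0  (stop)
So 41/53 = [0; 1, 3, 2, 2, 2].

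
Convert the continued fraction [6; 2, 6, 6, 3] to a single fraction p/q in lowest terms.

Fold from the inside: start with 3/1.
  6 + 1/3 = 19/3
  6 + 3/19 = 117/19
  2 + 19/117 = 253/117
  6 + 117/253 = 1635/253

1635/253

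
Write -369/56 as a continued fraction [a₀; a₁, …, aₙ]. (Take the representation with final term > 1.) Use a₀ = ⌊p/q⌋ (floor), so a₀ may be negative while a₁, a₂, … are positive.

[-7; 2, 2, 3, 3]

-369 = -7×56 + 23
56 = 2×23 + 10
23 = 2×10 + 3
10 = 3×3 + 1
3 = 3×1 + 0  (stop)
So -369/56 = [-7; 2, 2, 3, 3].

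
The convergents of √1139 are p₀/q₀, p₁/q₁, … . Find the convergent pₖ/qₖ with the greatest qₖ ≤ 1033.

√1139 = [33; 1, 2, 1, 66, …] (period length 4).
Convergents:
  p_0/q_0 = 33/1
  p_1/q_1 = 34/1
  p_2/q_2 = 101/3
  p_3/q_3 = 135/4
  p_4/q_4 = 9011/267
  p_5/q_5 = 9146/271
  p_6/q_6 = 27303/809
  p_7/q_7 = 36449/1080
q_6 = 809 ≤ 1033 < 1080 = q_7, so the answer is 27303/809.

27303/809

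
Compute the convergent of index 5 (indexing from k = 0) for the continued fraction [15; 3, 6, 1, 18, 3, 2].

19408/1267

Using pₖ = aₖpₖ₋₁ + pₖ₋₂, qₖ = aₖqₖ₋₁ + qₖ₋₂ (with p₋₁=1, p₋₂=0, q₋₁=0, q₋₂=1):
  k=0: a=15, p=15, q=1
  k=1: a=3, p=46, q=3
  k=2: a=6, p=291, q=19
  k=3: a=1, p=337, q=22
  k=4: a=18, p=6357, q=415
  k=5: a=3, p=19408, q=1267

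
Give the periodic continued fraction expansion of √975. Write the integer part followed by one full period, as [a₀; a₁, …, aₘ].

[31; 4, 2, 4, 62]

a₀ = ⌊√975⌋ = 31.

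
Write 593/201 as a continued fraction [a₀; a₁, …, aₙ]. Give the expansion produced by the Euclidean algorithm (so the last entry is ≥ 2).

593 = 2×201 + 191
201 = 1×191 + 10
191 = 19×10 + 1
10 = 10×1 + 0  (stop)
So 593/201 = [2; 1, 19, 10].

[2; 1, 19, 10]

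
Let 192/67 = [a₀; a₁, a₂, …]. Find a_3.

192 = 2·67 + 58   →  a_0 = 2
67 = 1·58 + 9   →  a_1 = 1
58 = 6·9 + 4   →  a_2 = 6
9 = 2·4 + 1   →  a_3 = 2

2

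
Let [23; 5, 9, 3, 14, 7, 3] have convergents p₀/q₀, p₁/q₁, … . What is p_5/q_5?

Using pₖ = aₖpₖ₋₁ + pₖ₋₂, qₖ = aₖqₖ₋₁ + qₖ₋₂ (with p₋₁=1, p₋₂=0, q₋₁=0, q₋₂=1):
  k=0: a=23, p=23, q=1
  k=1: a=5, p=116, q=5
  k=2: a=9, p=1067, q=46
  k=3: a=3, p=3317, q=143
  k=4: a=14, p=47505, q=2048
  k=5: a=7, p=335852, q=14479

335852/14479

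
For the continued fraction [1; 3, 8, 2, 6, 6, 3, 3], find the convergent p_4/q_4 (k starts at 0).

453/343

Using pₖ = aₖpₖ₋₁ + pₖ₋₂, qₖ = aₖqₖ₋₁ + qₖ₋₂ (with p₋₁=1, p₋₂=0, q₋₁=0, q₋₂=1):
  k=0: a=1, p=1, q=1
  k=1: a=3, p=4, q=3
  k=2: a=8, p=33, q=25
  k=3: a=2, p=70, q=53
  k=4: a=6, p=453, q=343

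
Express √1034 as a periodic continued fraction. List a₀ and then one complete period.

a₀ = ⌊√1034⌋ = 32.
With m₀=0, d₀=1 and mₖ₊₁ = dₖaₖ − mₖ, dₖ₊₁ = (n − mₖ₊₁²)/dₖ, aₖ₊₁ = ⌊(a₀+mₖ₊₁)/dₖ₊₁⌋:
  k=1: m=32, d=10, a=6
  k=2: m=28, d=25, a=2
  k=3: m=22, d=22, a=2
  k=4: m=22, d=25, a=2
  k=5: m=28, d=10, a=6
  k=6: m=32, d=1, a=64
d=1 and a=2a₀=64 at k=6, so the next step gives (m, d) = (32, 10) again — its k=1 value — and the period has length 6.

[32; 6, 2, 2, 2, 6, 64]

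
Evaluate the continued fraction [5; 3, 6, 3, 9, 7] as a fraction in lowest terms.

Using pₖ = aₖpₖ₋₁ + pₖ₋₂ and qₖ = aₖqₖ₋₁ + qₖ₋₂:
  k=0: a=5, p=5, q=1
  k=1: a=3, p=16, q=3
  k=2: a=6, p=101, q=19
  k=3: a=3, p=319, q=60
  k=4: a=9, p=2972, q=559
  k=5: a=7, p=21123, q=3973

21123/3973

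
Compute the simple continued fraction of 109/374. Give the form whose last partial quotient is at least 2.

109 = 0*374 + 109
374 = 3*109 + 47
109 = 2*47 + 15
47 = 3*15 + 2
15 = 7*2 + 1
2 = 2*1 + 0  (stop)
So 109/374 = [0; 3, 2, 3, 7, 2].

[0; 3, 2, 3, 7, 2]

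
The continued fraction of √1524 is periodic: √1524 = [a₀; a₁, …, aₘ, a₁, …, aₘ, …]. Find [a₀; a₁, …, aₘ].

[39; 26, 78]

a₀ = ⌊√1524⌋ = 39.
With m₀=0, d₀=1 and mₖ₊₁ = dₖaₖ − mₖ, dₖ₊₁ = (n − mₖ₊₁²)/dₖ, aₖ₊₁ = ⌊(a₀+mₖ₊₁)/dₖ₊₁⌋:
  k=1: m=39, d=3, a=26
  k=2: m=39, d=1, a=78
d=1 and a=2a₀=78 at k=2, so the next step gives (m, d) = (39, 3) again — its k=1 value — and the period has length 2.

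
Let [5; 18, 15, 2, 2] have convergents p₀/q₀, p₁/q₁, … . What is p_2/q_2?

1370/271

Using pₖ = aₖpₖ₋₁ + pₖ₋₂, qₖ = aₖqₖ₋₁ + qₖ₋₂ (with p₋₁=1, p₋₂=0, q₋₁=0, q₋₂=1):
  k=0: a=5, p=5, q=1
  k=1: a=18, p=91, q=18
  k=2: a=15, p=1370, q=271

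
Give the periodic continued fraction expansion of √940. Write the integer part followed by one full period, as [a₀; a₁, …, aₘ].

[30; 1, 1, 1, 14, 1, 1, 1, 60]

a₀ = ⌊√940⌋ = 30.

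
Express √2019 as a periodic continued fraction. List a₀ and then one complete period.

a₀ = ⌊√2019⌋ = 44.
With m₀=0, d₀=1 and mₖ₊₁ = dₖaₖ − mₖ, dₖ₊₁ = (n − mₖ₊₁²)/dₖ, aₖ₊₁ = ⌊(a₀+mₖ₊₁)/dₖ₊₁⌋:
  k=1: m=44, d=83, a=1
  k=2: m=39, d=6, a=13
  k=3: m=39, d=83, a=1
  k=4: m=44, d=1, a=88
d=1 and a=2a₀=88 at k=4, so the next step gives (m, d) = (44, 83) again — its k=1 value — and the period has length 4.

[44; 1, 13, 1, 88]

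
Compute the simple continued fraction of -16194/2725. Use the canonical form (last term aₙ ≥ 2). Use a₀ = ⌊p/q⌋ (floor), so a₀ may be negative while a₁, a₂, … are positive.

-16194 = -6×2725 + 156
2725 = 17×156 + 73
156 = 2×73 + 10
73 = 7×10 + 3
10 = 3×3 + 1
3 = 3×1 + 0  (stop)
So -16194/2725 = [-6; 17, 2, 7, 3, 3].

[-6; 17, 2, 7, 3, 3]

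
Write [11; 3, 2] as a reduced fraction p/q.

Fold from the inside: start with 2/1.
  3 + 1/2 = 7/2
  11 + 2/7 = 79/7

79/7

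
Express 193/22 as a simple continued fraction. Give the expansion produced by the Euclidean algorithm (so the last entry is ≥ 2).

193 = 8*22 + 17
22 = 1*17 + 5
17 = 3*5 + 2
5 = 2*2 + 1
2 = 2*1 + 0  (stop)
So 193/22 = [8; 1, 3, 2, 2].

[8; 1, 3, 2, 2]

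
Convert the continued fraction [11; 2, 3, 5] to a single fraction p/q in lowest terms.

Fold from the inside: start with 5/1.
  3 + 1/5 = 16/5
  2 + 5/16 = 37/16
  11 + 16/37 = 423/37

423/37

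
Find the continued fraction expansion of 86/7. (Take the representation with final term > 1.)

86 = 12×7 + 2
7 = 3×2 + 1
2 = 2×1 + 0  (stop)
So 86/7 = [12; 3, 2].

[12; 3, 2]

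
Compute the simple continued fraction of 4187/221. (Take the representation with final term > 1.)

4187 = 18*221 + 209
221 = 1*209 + 12
209 = 17*12 + 5
12 = 2*5 + 2
5 = 2*2 + 1
2 = 2*1 + 0  (stop)
So 4187/221 = [18; 1, 17, 2, 2, 2].

[18; 1, 17, 2, 2, 2]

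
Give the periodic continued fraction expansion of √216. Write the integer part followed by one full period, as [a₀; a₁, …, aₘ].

a₀ = ⌊√216⌋ = 14.
With m₀=0, d₀=1 and mₖ₊₁ = dₖaₖ − mₖ, dₖ₊₁ = (n − mₖ₊₁²)/dₖ, aₖ₊₁ = ⌊(a₀+mₖ₊₁)/dₖ₊₁⌋:
  k=1: m=14, d=20, a=1
  k=2: m=6, d=9, a=2
  k=3: m=12, d=8, a=3
  k=4: m=12, d=9, a=2
  k=5: m=6, d=20, a=1
  k=6: m=14, d=1, a=28
d=1 and a=2a₀=28 at k=6, so the next step gives (m, d) = (14, 20) again — its k=1 value — and the period has length 6.

[14; 1, 2, 3, 2, 1, 28]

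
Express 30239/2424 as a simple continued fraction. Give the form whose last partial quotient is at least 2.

30239 = 12*2424 + 1151
2424 = 2*1151 + 122
1151 = 9*122 + 53
122 = 2*53 + 16
53 = 3*16 + 5
16 = 3*5 + 1
5 = 5*1 + 0  (stop)
So 30239/2424 = [12; 2, 9, 2, 3, 3, 5].

[12; 2, 9, 2, 3, 3, 5]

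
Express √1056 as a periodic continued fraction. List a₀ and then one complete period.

[32; 2, 64]

a₀ = ⌊√1056⌋ = 32.
With m₀=0, d₀=1 and mₖ₊₁ = dₖaₖ − mₖ, dₖ₊₁ = (n − mₖ₊₁²)/dₖ, aₖ₊₁ = ⌊(a₀+mₖ₊₁)/dₖ₊₁⌋:
  k=1: m=32, d=32, a=2
  k=2: m=32, d=1, a=64
d=1 and a=2a₀=64 at k=2, so the next step gives (m, d) = (32, 32) again — its k=1 value — and the period has length 2.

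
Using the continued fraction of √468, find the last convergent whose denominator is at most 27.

411/19

√468 = [21; 1, 1, 1, 2, 1, 1, 1, 42, …] (period length 8).
Convergents:
  p_0/q_0 = 21/1
  p_1/q_1 = 22/1
  p_2/q_2 = 43/2
  p_3/q_3 = 65/3
  p_4/q_4 = 173/8
  p_5/q_5 = 238/11
  p_6/q_6 = 411/19
  p_7/q_7 = 649/30
q_6 = 19 ≤ 27 < 30 = q_7, so the answer is 411/19.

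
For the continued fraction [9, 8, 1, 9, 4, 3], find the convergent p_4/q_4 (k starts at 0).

Using pₖ = aₖpₖ₋₁ + pₖ₋₂, qₖ = aₖqₖ₋₁ + qₖ₋₂ (with p₋₁=1, p₋₂=0, q₋₁=0, q₋₂=1):
  k=0: a=9, p=9, q=1
  k=1: a=8, p=73, q=8
  k=2: a=1, p=82, q=9
  k=3: a=9, p=811, q=89
  k=4: a=4, p=3326, q=365

3326/365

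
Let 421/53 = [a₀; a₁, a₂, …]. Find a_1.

1

421 = 7·53 + 50   →  a_0 = 7
53 = 1·50 + 3   →  a_1 = 1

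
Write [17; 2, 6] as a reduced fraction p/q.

Fold from the inside: start with 6/1.
  2 + 1/6 = 13/6
  17 + 6/13 = 227/13

227/13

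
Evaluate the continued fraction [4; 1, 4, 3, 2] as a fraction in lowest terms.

Using pₖ = aₖpₖ₋₁ + pₖ₋₂ and qₖ = aₖqₖ₋₁ + qₖ₋₂:
  k=0: a=4, p=4, q=1
  k=1: a=1, p=5, q=1
  k=2: a=4, p=24, q=5
  k=3: a=3, p=77, q=16
  k=4: a=2, p=178, q=37

178/37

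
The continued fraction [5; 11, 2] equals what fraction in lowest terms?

117/23

Using pₖ = aₖpₖ₋₁ + pₖ₋₂ and qₖ = aₖqₖ₋₁ + qₖ₋₂:
  k=0: a=5, p=5, q=1
  k=1: a=11, p=56, q=11
  k=2: a=2, p=117, q=23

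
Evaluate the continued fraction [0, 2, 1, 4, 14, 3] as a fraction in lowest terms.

218/611

Using pₖ = aₖpₖ₋₁ + pₖ₋₂ and qₖ = aₖqₖ₋₁ + qₖ₋₂:
  k=0: a=0, p=0, q=1
  k=1: a=2, p=1, q=2
  k=2: a=1, p=1, q=3
  k=3: a=4, p=5, q=14
  k=4: a=14, p=71, q=199
  k=5: a=3, p=218, q=611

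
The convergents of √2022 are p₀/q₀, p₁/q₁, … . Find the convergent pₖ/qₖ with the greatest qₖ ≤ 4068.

121365/2699

√2022 = [44; 1, 28, 1, 88, …] (period length 4).
Convergents:
  p_0/q_0 = 44/1
  p_1/q_1 = 45/1
  p_2/q_2 = 1304/29
  p_3/q_3 = 1349/30
  p_4/q_4 = 120016/2669
  p_5/q_5 = 121365/2699
  p_6/q_6 = 3518236/78241
q_5 = 2699 ≤ 4068 < 78241 = q_6, so the answer is 121365/2699.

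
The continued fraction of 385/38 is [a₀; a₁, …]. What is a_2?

1

385 = 10·38 + 5   →  a_0 = 10
38 = 7·5 + 3   →  a_1 = 7
5 = 1·3 + 2   →  a_2 = 1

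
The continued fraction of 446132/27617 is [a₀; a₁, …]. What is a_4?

446132 = 16·27617 + 4260   →  a_0 = 16
27617 = 6·4260 + 2057   →  a_1 = 6
4260 = 2·2057 + 146   →  a_2 = 2
2057 = 14·146 + 13   →  a_3 = 14
146 = 11·13 + 3   →  a_4 = 11

11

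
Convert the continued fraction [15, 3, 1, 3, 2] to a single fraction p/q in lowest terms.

Fold from the inside: start with 2/1.
  3 + 1/2 = 7/2
  1 + 2/7 = 9/7
  3 + 7/9 = 34/9
  15 + 9/34 = 519/34

519/34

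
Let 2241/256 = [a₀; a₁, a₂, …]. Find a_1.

2241 = 8·256 + 193   →  a_0 = 8
256 = 1·193 + 63   →  a_1 = 1

1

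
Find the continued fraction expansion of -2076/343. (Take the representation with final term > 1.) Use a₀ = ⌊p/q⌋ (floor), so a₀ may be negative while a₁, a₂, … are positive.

-2076 = -7×343 + 325
343 = 1×325 + 18
325 = 18×18 + 1
18 = 18×1 + 0  (stop)
So -2076/343 = [-7; 1, 18, 18].

[-7; 1, 18, 18]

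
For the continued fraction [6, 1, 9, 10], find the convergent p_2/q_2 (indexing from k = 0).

69/10

Using pₖ = aₖpₖ₋₁ + pₖ₋₂, qₖ = aₖqₖ₋₁ + qₖ₋₂ (with p₋₁=1, p₋₂=0, q₋₁=0, q₋₂=1):
  k=0: a=6, p=6, q=1
  k=1: a=1, p=7, q=1
  k=2: a=9, p=69, q=10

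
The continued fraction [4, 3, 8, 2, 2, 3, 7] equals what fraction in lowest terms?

Fold from the inside: start with 7/1.
  3 + 1/7 = 22/7
  2 + 7/22 = 51/22
  2 + 22/51 = 124/51
  8 + 51/124 = 1043/124
  3 + 124/1043 = 3253/1043
  4 + 1043/3253 = 14055/3253

14055/3253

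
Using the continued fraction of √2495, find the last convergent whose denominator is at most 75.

√2495 = [49; 1, 18, 1, 98, …] (period length 4).
Convergents:
  p_0/q_0 = 49/1
  p_1/q_1 = 50/1
  p_2/q_2 = 949/19
  p_3/q_3 = 999/20
  p_4/q_4 = 98851/1979
q_3 = 20 ≤ 75 < 1979 = q_4, so the answer is 999/20.

999/20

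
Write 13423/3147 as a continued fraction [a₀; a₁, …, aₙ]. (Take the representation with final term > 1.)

[4; 3, 1, 3, 3, 15, 1, 3]

13423 = 4×3147 + 835
3147 = 3×835 + 642
835 = 1×642 + 193
642 = 3×193 + 63
193 = 3×63 + 4
63 = 15×4 + 3
4 = 1×3 + 1
3 = 3×1 + 0  (stop)
So 13423/3147 = [4; 3, 1, 3, 3, 15, 1, 3].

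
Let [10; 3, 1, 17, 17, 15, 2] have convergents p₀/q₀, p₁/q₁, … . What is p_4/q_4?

Using pₖ = aₖpₖ₋₁ + pₖ₋₂, qₖ = aₖqₖ₋₁ + qₖ₋₂ (with p₋₁=1, p₋₂=0, q₋₁=0, q₋₂=1):
  k=0: a=10, p=10, q=1
  k=1: a=3, p=31, q=3
  k=2: a=1, p=41, q=4
  k=3: a=17, p=728, q=71
  k=4: a=17, p=12417, q=1211

12417/1211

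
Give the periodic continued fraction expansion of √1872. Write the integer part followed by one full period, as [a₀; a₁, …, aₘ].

a₀ = ⌊√1872⌋ = 43.
With m₀=0, d₀=1 and mₖ₊₁ = dₖaₖ − mₖ, dₖ₊₁ = (n − mₖ₊₁²)/dₖ, aₖ₊₁ = ⌊(a₀+mₖ₊₁)/dₖ₊₁⌋:
  k=1: m=43, d=23, a=3
  k=2: m=26, d=52, a=1
  k=3: m=26, d=23, a=3
  k=4: m=43, d=1, a=86
d=1 and a=2a₀=86 at k=4, so the next step gives (m, d) = (43, 23) again — its k=1 value — and the period has length 4.

[43; 3, 1, 3, 86]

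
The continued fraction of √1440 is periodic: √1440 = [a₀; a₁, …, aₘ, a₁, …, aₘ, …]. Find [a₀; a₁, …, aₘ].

a₀ = ⌊√1440⌋ = 37.
With m₀=0, d₀=1 and mₖ₊₁ = dₖaₖ − mₖ, dₖ₊₁ = (n − mₖ₊₁²)/dₖ, aₖ₊₁ = ⌊(a₀+mₖ₊₁)/dₖ₊₁⌋:
  k=1: m=37, d=71, a=1
  k=2: m=34, d=4, a=17
  k=3: m=34, d=71, a=1
  k=4: m=37, d=1, a=74
d=1 and a=2a₀=74 at k=4, so the next step gives (m, d) = (37, 71) again — its k=1 value — and the period has length 4.

[37; 1, 17, 1, 74]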